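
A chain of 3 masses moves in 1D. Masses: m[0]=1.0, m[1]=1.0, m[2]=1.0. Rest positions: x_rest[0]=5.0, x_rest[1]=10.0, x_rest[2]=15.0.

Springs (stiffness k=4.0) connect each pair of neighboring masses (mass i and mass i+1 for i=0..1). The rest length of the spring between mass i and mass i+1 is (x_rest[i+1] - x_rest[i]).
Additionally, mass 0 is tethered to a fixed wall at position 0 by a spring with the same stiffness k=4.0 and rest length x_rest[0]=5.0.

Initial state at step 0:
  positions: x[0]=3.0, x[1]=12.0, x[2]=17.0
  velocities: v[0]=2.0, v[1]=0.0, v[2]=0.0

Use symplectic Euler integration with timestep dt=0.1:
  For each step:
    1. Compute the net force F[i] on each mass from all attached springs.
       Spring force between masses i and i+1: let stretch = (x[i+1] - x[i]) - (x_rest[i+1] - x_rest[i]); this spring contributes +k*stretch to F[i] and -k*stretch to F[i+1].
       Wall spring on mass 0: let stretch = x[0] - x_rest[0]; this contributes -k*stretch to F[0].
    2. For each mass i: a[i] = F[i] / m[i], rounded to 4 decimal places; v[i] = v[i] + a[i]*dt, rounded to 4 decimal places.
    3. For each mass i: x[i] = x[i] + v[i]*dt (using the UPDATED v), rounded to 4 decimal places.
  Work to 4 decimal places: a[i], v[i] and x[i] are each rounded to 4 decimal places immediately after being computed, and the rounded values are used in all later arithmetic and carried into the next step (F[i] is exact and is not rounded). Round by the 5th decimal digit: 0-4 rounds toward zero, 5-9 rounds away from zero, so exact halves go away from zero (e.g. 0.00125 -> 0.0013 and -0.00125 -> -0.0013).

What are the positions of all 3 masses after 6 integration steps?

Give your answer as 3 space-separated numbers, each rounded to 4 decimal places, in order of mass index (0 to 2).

Answer: 7.2030 10.1824 16.6572

Derivation:
Step 0: x=[3.0000 12.0000 17.0000] v=[2.0000 0.0000 0.0000]
Step 1: x=[3.4400 11.8400 17.0000] v=[4.4000 -1.6000 0.0000]
Step 2: x=[4.0784 11.5504 16.9936] v=[6.3840 -2.8960 -0.0640]
Step 3: x=[4.8525 11.1797 16.9695] v=[7.7414 -3.7075 -0.2413]
Step 4: x=[5.6856 10.7875 16.9138] v=[8.3313 -3.9225 -0.5572]
Step 5: x=[6.4954 10.4362 16.8130] v=[8.0978 -3.5127 -1.0077]
Step 6: x=[7.2030 10.1824 16.6572] v=[7.0760 -2.5383 -1.5584]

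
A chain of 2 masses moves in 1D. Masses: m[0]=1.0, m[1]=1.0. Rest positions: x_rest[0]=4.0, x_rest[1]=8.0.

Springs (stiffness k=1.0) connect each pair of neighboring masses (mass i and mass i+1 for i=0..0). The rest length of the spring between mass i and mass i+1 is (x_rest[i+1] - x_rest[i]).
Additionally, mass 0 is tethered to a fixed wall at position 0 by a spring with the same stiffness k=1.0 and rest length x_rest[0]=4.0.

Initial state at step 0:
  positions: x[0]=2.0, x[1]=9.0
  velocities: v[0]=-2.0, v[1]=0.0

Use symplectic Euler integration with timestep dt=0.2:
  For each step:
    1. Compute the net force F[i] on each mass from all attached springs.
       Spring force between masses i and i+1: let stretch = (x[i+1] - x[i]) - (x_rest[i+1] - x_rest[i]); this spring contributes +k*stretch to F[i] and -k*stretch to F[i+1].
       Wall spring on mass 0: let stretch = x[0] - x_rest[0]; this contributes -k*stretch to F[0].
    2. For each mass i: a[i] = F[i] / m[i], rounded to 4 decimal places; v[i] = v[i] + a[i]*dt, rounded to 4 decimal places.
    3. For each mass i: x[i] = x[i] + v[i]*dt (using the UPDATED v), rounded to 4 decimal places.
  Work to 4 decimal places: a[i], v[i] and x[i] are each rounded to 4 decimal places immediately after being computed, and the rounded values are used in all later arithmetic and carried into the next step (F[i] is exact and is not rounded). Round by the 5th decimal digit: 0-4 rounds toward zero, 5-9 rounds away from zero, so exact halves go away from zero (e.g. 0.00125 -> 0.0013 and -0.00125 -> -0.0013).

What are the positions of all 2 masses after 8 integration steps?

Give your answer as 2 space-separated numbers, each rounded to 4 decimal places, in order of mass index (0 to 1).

Answer: 4.5152 5.8896

Derivation:
Step 0: x=[2.0000 9.0000] v=[-2.0000 0.0000]
Step 1: x=[1.8000 8.8800] v=[-1.0000 -0.6000]
Step 2: x=[1.8112 8.6368] v=[0.0560 -1.2160]
Step 3: x=[2.0230 8.2806] v=[1.0589 -1.7811]
Step 4: x=[2.4042 7.8341] v=[1.9058 -2.2326]
Step 5: x=[2.9064 7.3304] v=[2.5109 -2.5186]
Step 6: x=[3.4693 6.8097] v=[2.8144 -2.6034]
Step 7: x=[4.0270 6.3154] v=[2.7886 -2.4715]
Step 8: x=[4.5152 5.8896] v=[2.4409 -2.1292]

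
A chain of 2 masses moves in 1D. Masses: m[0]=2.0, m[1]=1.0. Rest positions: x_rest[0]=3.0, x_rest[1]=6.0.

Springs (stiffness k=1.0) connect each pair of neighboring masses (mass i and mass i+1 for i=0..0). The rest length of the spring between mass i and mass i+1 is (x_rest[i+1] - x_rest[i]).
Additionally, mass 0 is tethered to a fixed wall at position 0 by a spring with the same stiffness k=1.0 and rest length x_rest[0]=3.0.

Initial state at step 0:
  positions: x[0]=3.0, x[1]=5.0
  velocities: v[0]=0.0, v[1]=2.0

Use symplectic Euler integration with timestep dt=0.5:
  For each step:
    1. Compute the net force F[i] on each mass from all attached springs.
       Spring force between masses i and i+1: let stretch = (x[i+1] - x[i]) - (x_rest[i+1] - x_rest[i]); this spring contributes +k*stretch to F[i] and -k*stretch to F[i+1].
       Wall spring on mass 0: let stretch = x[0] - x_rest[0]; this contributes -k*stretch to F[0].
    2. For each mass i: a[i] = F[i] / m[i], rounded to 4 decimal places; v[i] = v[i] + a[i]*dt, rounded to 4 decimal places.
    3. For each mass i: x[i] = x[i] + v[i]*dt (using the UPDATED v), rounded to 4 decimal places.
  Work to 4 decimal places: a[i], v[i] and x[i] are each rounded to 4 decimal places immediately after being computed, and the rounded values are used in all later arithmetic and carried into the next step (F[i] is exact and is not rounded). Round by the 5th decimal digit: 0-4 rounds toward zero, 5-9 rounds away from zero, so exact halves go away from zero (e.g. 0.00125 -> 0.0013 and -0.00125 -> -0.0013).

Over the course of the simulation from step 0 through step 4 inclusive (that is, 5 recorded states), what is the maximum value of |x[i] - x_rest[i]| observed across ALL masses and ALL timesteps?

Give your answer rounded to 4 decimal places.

Answer: 2.3741

Derivation:
Step 0: x=[3.0000 5.0000] v=[0.0000 2.0000]
Step 1: x=[2.8750 6.2500] v=[-0.2500 2.5000]
Step 2: x=[2.8125 7.4063] v=[-0.1250 2.3125]
Step 3: x=[2.9727 8.1641] v=[0.3204 1.5156]
Step 4: x=[3.4103 8.3741] v=[0.8751 0.4199]
Max displacement = 2.3741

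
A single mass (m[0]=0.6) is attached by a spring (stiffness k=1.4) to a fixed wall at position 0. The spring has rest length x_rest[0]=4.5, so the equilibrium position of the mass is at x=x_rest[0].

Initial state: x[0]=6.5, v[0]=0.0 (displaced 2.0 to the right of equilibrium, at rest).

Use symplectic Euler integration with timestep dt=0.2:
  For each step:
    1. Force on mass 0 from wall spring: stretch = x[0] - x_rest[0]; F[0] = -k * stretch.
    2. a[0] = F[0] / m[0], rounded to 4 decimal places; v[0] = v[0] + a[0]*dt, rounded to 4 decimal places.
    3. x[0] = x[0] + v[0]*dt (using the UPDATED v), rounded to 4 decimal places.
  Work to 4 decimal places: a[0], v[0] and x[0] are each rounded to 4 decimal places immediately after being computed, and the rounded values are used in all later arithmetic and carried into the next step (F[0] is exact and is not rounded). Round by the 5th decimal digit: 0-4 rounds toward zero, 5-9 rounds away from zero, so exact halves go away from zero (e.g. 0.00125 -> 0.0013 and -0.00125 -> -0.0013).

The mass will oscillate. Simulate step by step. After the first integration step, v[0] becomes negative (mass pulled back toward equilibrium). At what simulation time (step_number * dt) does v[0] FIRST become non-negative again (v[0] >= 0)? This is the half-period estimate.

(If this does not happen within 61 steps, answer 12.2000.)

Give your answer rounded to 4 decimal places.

Step 0: x=[6.5000] v=[0.0000]
Step 1: x=[6.3133] v=[-0.9333]
Step 2: x=[5.9574] v=[-1.7795]
Step 3: x=[5.4655] v=[-2.4596]
Step 4: x=[4.8835] v=[-2.9102]
Step 5: x=[4.2657] v=[-3.0892]
Step 6: x=[3.6697] v=[-2.9799]
Step 7: x=[3.1512] v=[-2.5924]
Step 8: x=[2.7586] v=[-1.9630]
Step 9: x=[2.5285] v=[-1.1503]
Step 10: x=[2.4824] v=[-0.2303]
Step 11: x=[2.6246] v=[0.7112]
First v>=0 after going negative at step 11, time=2.2000

Answer: 2.2000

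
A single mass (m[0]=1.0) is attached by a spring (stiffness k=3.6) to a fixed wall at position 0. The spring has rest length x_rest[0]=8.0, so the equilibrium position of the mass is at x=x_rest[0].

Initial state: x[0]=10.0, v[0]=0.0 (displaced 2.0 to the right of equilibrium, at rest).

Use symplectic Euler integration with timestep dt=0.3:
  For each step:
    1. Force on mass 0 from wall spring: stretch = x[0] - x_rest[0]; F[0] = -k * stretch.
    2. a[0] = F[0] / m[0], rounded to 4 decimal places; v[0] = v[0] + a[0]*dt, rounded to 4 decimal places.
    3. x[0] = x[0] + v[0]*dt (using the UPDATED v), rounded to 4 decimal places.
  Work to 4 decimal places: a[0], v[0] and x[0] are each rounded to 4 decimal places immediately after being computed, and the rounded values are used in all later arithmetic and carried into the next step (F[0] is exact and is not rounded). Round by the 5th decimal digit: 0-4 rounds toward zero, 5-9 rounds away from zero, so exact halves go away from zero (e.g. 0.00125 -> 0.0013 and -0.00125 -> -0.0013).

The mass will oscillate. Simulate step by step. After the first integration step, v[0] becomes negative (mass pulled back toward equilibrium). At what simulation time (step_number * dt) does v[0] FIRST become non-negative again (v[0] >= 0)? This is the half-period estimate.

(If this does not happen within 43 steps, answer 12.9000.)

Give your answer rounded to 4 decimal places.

Answer: 1.8000

Derivation:
Step 0: x=[10.0000] v=[0.0000]
Step 1: x=[9.3520] v=[-2.1600]
Step 2: x=[8.2659] v=[-3.6202]
Step 3: x=[7.0937] v=[-3.9074]
Step 4: x=[6.2151] v=[-2.9286]
Step 5: x=[5.9148] v=[-1.0009]
Step 6: x=[6.2901] v=[1.2511]
First v>=0 after going negative at step 6, time=1.8000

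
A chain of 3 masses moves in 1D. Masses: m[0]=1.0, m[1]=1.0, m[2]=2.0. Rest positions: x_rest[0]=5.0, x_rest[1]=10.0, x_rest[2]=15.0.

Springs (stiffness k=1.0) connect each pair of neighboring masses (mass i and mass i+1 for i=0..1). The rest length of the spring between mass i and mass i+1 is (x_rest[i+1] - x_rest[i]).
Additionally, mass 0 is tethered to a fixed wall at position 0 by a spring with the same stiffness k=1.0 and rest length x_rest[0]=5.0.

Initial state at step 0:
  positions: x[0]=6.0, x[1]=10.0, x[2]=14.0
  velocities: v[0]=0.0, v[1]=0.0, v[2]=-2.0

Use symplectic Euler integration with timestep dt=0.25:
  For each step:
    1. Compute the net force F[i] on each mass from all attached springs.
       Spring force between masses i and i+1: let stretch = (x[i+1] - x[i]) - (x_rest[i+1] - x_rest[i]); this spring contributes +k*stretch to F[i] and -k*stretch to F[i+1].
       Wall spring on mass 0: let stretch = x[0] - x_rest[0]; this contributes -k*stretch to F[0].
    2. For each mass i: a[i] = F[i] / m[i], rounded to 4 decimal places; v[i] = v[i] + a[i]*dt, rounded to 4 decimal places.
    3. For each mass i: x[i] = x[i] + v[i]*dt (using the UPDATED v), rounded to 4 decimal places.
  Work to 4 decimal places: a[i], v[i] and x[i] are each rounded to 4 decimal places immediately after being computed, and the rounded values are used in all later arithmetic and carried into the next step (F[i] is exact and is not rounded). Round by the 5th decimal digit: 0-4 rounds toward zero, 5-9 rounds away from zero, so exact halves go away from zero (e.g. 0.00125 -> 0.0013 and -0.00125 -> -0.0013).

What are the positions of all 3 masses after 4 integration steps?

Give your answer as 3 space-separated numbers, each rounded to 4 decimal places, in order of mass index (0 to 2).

Step 0: x=[6.0000 10.0000 14.0000] v=[0.0000 0.0000 -2.0000]
Step 1: x=[5.8750 10.0000 13.5313] v=[-0.5000 0.0000 -1.8750]
Step 2: x=[5.6406 9.9629 13.1085] v=[-0.9375 -0.1484 -1.6914]
Step 3: x=[5.3238 9.8523 12.7436] v=[-1.2671 -0.4426 -1.4596]
Step 4: x=[4.9573 9.6393 12.4446] v=[-1.4659 -0.8519 -1.1960]

Answer: 4.9573 9.6393 12.4446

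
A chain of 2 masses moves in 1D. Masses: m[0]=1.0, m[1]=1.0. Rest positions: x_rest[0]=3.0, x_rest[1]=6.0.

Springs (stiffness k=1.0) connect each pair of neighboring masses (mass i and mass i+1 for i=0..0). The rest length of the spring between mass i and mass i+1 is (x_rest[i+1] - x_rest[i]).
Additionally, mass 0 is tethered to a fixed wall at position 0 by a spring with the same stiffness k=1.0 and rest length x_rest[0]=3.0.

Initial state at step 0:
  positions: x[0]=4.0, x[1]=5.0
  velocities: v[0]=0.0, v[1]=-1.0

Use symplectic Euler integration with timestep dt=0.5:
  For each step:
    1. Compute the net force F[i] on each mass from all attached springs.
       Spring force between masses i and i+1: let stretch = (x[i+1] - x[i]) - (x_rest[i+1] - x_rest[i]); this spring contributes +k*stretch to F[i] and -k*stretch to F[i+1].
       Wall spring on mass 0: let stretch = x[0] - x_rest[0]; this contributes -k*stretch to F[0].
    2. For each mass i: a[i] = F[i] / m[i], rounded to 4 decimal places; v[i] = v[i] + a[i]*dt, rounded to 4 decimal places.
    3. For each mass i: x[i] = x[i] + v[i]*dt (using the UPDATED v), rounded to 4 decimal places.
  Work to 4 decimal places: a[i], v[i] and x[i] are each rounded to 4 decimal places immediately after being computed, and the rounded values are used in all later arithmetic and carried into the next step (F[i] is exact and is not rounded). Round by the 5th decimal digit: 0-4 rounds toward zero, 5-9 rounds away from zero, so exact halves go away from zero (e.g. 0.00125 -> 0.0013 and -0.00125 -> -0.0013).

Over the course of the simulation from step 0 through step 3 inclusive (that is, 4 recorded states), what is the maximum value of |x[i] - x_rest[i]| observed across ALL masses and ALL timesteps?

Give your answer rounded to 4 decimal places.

Answer: 1.7344

Derivation:
Step 0: x=[4.0000 5.0000] v=[0.0000 -1.0000]
Step 1: x=[3.2500 5.0000] v=[-1.5000 0.0000]
Step 2: x=[2.1250 5.3125] v=[-2.2500 0.6250]
Step 3: x=[1.2656 5.5782] v=[-1.7188 0.5313]
Max displacement = 1.7344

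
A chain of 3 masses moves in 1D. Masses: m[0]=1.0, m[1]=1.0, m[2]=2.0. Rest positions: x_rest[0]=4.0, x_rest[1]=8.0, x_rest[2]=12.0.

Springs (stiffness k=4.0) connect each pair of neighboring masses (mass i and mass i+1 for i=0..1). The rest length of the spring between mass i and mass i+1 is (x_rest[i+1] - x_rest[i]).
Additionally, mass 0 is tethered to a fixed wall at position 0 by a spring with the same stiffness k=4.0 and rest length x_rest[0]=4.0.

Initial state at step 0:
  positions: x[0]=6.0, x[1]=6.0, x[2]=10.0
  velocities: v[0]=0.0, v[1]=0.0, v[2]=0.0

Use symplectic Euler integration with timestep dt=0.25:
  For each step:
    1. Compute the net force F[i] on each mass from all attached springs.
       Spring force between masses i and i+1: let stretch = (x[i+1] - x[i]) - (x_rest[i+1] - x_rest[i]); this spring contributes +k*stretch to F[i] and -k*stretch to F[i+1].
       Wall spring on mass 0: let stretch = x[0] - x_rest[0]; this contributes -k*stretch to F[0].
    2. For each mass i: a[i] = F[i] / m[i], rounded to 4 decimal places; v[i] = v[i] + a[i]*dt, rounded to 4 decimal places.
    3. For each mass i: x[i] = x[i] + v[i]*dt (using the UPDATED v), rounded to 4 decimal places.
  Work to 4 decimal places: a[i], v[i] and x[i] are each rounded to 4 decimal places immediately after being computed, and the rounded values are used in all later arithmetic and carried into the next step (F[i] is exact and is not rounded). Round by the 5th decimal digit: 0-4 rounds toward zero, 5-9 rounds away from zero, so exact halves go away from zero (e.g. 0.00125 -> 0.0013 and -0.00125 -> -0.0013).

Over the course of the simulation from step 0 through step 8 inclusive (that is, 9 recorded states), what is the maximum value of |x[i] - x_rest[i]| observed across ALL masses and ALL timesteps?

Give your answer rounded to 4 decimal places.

Answer: 2.9771

Derivation:
Step 0: x=[6.0000 6.0000 10.0000] v=[0.0000 0.0000 0.0000]
Step 1: x=[4.5000 7.0000 10.0000] v=[-6.0000 4.0000 0.0000]
Step 2: x=[2.5000 8.1250 10.1250] v=[-8.0000 4.5000 0.5000]
Step 3: x=[1.2813 8.3438 10.5000] v=[-4.8750 0.8750 1.5000]
Step 4: x=[1.5079 7.3360 11.1055] v=[0.9062 -4.0313 2.4219]
Step 5: x=[2.8145 5.8135 11.7398] v=[5.2264 -6.0899 2.5372]
Step 6: x=[4.1672 5.0229 12.1333] v=[5.4109 -3.1626 1.5741]
Step 7: x=[4.6921 5.7959 12.1380] v=[2.0994 3.0921 0.0189]
Step 8: x=[4.3199 7.8785 11.8500] v=[-1.4889 8.3304 -1.1522]
Max displacement = 2.9771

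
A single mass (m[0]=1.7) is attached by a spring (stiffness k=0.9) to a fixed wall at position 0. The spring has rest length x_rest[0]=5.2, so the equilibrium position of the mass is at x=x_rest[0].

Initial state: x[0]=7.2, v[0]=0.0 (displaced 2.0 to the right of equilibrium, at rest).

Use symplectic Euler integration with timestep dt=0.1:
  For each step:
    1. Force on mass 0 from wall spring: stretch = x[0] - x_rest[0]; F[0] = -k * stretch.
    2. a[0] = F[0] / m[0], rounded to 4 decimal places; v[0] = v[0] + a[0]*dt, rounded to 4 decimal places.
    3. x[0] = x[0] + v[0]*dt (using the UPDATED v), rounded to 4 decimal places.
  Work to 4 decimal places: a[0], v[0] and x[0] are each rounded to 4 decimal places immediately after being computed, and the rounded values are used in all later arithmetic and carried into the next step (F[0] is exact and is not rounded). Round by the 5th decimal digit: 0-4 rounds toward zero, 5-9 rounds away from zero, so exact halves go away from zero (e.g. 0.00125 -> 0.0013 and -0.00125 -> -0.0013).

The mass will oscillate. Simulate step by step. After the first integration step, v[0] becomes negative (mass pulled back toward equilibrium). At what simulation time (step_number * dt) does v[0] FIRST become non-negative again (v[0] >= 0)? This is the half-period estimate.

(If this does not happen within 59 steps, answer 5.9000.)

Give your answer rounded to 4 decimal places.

Answer: 4.4000

Derivation:
Step 0: x=[7.2000] v=[0.0000]
Step 1: x=[7.1894] v=[-0.1059]
Step 2: x=[7.1683] v=[-0.2112]
Step 3: x=[7.1368] v=[-0.3154]
Step 4: x=[7.0950] v=[-0.4179]
Step 5: x=[7.0432] v=[-0.5182]
Step 6: x=[6.9816] v=[-0.6158]
Step 7: x=[6.9106] v=[-0.7101]
Step 8: x=[6.8305] v=[-0.8007]
Step 9: x=[6.7418] v=[-0.8870]
Step 10: x=[6.6449] v=[-0.9686]
Step 11: x=[6.5404] v=[-1.0451]
Step 12: x=[6.4288] v=[-1.1161]
Step 13: x=[6.3107] v=[-1.1812]
Step 14: x=[6.1867] v=[-1.2400]
Step 15: x=[6.0575] v=[-1.2922]
Step 16: x=[5.9237] v=[-1.3376]
Step 17: x=[5.7861] v=[-1.3759]
Step 18: x=[5.6454] v=[-1.4069]
Step 19: x=[5.5024] v=[-1.4305]
Step 20: x=[5.3578] v=[-1.4465]
Step 21: x=[5.2123] v=[-1.4549]
Step 22: x=[5.0667] v=[-1.4556]
Step 23: x=[4.9219] v=[-1.4485]
Step 24: x=[4.7785] v=[-1.4338]
Step 25: x=[4.6374] v=[-1.4115]
Step 26: x=[4.4992] v=[-1.3817]
Step 27: x=[4.3647] v=[-1.3446]
Step 28: x=[4.2347] v=[-1.3004]
Step 29: x=[4.1098] v=[-1.2493]
Step 30: x=[3.9906] v=[-1.1916]
Step 31: x=[3.8778] v=[-1.1276]
Step 32: x=[3.7720] v=[-1.0576]
Step 33: x=[3.6738] v=[-0.9820]
Step 34: x=[3.5837] v=[-0.9012]
Step 35: x=[3.5021] v=[-0.8156]
Step 36: x=[3.4295] v=[-0.7257]
Step 37: x=[3.3663] v=[-0.6320]
Step 38: x=[3.3128] v=[-0.5349]
Step 39: x=[3.2693] v=[-0.4350]
Step 40: x=[3.2360] v=[-0.3328]
Step 41: x=[3.2131] v=[-0.2288]
Step 42: x=[3.2007] v=[-0.1236]
Step 43: x=[3.1989] v=[-0.0178]
Step 44: x=[3.2077] v=[0.0881]
First v>=0 after going negative at step 44, time=4.4000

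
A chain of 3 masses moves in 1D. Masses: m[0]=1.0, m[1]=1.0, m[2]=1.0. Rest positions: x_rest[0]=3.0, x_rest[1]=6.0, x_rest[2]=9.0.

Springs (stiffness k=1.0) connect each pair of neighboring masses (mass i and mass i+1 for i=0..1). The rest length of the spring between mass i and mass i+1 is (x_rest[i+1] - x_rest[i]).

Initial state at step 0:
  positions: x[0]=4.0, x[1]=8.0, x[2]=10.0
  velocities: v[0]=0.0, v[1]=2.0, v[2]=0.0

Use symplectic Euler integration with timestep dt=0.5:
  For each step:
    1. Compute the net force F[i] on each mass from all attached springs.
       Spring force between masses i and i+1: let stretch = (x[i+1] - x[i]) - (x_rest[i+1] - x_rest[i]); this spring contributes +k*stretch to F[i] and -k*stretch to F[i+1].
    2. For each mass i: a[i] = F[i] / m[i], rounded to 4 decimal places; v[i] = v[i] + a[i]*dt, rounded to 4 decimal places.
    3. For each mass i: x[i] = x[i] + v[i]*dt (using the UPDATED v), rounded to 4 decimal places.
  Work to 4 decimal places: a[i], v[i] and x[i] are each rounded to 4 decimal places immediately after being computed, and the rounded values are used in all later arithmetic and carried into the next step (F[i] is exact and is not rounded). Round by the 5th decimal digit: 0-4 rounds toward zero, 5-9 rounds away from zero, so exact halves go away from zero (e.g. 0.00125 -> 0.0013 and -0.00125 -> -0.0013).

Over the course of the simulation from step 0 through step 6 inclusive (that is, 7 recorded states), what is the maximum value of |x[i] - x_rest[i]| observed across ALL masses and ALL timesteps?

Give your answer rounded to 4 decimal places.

Step 0: x=[4.0000 8.0000 10.0000] v=[0.0000 2.0000 0.0000]
Step 1: x=[4.2500 8.5000 10.2500] v=[0.5000 1.0000 0.5000]
Step 2: x=[4.8125 8.3750 10.8125] v=[1.1250 -0.2500 1.1250]
Step 3: x=[5.5157 7.9688 11.5157] v=[1.4063 -0.8125 1.4063]
Step 4: x=[6.0822 7.8360 12.0822] v=[1.1329 -0.2656 1.1329]
Step 5: x=[6.3371 8.3263 12.3371] v=[0.5098 0.9806 0.5098]
Step 6: x=[6.3393 9.3220 12.3393] v=[0.0044 1.9914 0.0044]
Max displacement = 3.3393

Answer: 3.3393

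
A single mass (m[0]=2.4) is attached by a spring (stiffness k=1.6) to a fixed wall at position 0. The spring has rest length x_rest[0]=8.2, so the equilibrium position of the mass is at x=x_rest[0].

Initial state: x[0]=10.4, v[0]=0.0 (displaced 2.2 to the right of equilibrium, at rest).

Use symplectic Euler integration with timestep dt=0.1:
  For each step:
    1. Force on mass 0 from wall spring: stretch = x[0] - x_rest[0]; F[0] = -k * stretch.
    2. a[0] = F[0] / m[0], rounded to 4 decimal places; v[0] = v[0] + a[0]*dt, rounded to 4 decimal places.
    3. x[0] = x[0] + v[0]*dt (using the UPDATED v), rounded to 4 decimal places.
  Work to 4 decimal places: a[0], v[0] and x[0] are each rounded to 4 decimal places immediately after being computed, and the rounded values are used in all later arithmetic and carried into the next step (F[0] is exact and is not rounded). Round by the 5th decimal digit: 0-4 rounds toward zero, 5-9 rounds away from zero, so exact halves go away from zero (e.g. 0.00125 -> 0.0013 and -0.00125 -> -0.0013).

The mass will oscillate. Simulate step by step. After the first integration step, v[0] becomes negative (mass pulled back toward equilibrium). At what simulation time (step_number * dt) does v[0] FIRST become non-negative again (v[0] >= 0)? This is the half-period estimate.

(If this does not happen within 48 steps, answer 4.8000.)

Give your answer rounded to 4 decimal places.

Answer: 3.9000

Derivation:
Step 0: x=[10.4000] v=[0.0000]
Step 1: x=[10.3853] v=[-0.1467]
Step 2: x=[10.3561] v=[-0.2924]
Step 3: x=[10.3125] v=[-0.4361]
Step 4: x=[10.2548] v=[-0.5769]
Step 5: x=[10.1834] v=[-0.7139]
Step 6: x=[10.0988] v=[-0.8461]
Step 7: x=[10.0015] v=[-0.9727]
Step 8: x=[9.8922] v=[-1.0928]
Step 9: x=[9.7716] v=[-1.2056]
Step 10: x=[9.6406] v=[-1.3104]
Step 11: x=[9.5000] v=[-1.4064]
Step 12: x=[9.3507] v=[-1.4931]
Step 13: x=[9.1937] v=[-1.5698]
Step 14: x=[9.0301] v=[-1.6361]
Step 15: x=[8.8610] v=[-1.6914]
Step 16: x=[8.6875] v=[-1.7355]
Step 17: x=[8.5107] v=[-1.7680]
Step 18: x=[8.3318] v=[-1.7887]
Step 19: x=[8.1521] v=[-1.7975]
Step 20: x=[7.9727] v=[-1.7943]
Step 21: x=[7.7948] v=[-1.7792]
Step 22: x=[7.6196] v=[-1.7522]
Step 23: x=[7.4483] v=[-1.7135]
Step 24: x=[7.2820] v=[-1.6634]
Step 25: x=[7.1218] v=[-1.6022]
Step 26: x=[6.9688] v=[-1.5303]
Step 27: x=[6.8240] v=[-1.4482]
Step 28: x=[6.6884] v=[-1.3565]
Step 29: x=[6.5628] v=[-1.2557]
Step 30: x=[6.4481] v=[-1.1466]
Step 31: x=[6.3451] v=[-1.0298]
Step 32: x=[6.2545] v=[-0.9061]
Step 33: x=[6.1769] v=[-0.7764]
Step 34: x=[6.1128] v=[-0.6415]
Step 35: x=[6.0626] v=[-0.5024]
Step 36: x=[6.0266] v=[-0.3599]
Step 37: x=[6.0051] v=[-0.2150]
Step 38: x=[5.9982] v=[-0.0687]
Step 39: x=[6.0060] v=[0.0781]
First v>=0 after going negative at step 39, time=3.9000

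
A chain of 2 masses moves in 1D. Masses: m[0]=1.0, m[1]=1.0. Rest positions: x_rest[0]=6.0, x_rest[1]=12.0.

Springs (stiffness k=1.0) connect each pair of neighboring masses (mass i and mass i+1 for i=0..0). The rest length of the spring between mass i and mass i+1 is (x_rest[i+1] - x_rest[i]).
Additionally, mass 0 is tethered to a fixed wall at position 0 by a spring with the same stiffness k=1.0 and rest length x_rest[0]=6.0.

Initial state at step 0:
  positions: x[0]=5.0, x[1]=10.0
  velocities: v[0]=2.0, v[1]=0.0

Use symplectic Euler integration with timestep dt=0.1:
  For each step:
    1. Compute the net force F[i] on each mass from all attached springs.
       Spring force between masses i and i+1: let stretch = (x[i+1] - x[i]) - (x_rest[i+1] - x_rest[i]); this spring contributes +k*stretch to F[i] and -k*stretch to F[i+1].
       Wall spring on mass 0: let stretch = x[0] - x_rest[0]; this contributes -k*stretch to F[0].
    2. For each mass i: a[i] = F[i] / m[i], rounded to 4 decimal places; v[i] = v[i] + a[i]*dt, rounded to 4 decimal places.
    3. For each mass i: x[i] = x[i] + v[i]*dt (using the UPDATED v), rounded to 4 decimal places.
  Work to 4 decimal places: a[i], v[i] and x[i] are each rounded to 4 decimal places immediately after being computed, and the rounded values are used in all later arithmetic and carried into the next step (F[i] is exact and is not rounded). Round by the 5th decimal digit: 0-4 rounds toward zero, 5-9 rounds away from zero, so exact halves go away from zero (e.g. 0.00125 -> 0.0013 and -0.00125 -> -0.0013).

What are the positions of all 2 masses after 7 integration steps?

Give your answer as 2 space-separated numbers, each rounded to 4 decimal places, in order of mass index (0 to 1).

Answer: 6.2003 10.3725

Derivation:
Step 0: x=[5.0000 10.0000] v=[2.0000 0.0000]
Step 1: x=[5.2000 10.0100] v=[2.0000 0.1000]
Step 2: x=[5.3961 10.0319] v=[1.9610 0.2190]
Step 3: x=[5.5846 10.0674] v=[1.8850 0.3554]
Step 4: x=[5.7621 10.1181] v=[1.7748 0.5071]
Step 5: x=[5.9255 10.1853] v=[1.6342 0.6715]
Step 6: x=[6.0723 10.2699] v=[1.4676 0.8455]
Step 7: x=[6.2003 10.3725] v=[1.2801 1.0257]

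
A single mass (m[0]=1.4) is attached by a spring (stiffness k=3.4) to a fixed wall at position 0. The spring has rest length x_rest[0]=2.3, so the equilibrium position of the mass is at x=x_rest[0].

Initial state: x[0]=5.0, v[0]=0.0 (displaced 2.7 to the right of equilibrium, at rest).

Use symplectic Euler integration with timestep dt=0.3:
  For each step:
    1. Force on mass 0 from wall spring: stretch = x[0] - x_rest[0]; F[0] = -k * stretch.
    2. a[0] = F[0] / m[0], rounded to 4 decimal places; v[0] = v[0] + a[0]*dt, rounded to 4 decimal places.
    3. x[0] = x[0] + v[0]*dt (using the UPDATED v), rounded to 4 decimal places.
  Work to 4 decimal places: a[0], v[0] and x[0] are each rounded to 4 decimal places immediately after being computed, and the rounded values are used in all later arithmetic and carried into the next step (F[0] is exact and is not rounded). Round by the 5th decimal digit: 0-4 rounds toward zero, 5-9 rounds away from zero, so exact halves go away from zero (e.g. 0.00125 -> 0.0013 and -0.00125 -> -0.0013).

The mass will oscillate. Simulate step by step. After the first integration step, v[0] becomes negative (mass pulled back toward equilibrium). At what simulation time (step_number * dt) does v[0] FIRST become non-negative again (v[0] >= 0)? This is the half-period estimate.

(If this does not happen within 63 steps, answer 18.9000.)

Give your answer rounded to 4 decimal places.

Answer: 2.1000

Derivation:
Step 0: x=[5.0000] v=[0.0000]
Step 1: x=[4.4099] v=[-1.9671]
Step 2: x=[3.3586] v=[-3.5043]
Step 3: x=[2.0759] v=[-4.2756]
Step 4: x=[0.8422] v=[-4.1123]
Step 5: x=[-0.0729] v=[-3.0502]
Step 6: x=[-0.4693] v=[-1.3214]
Step 7: x=[-0.2604] v=[0.6962]
First v>=0 after going negative at step 7, time=2.1000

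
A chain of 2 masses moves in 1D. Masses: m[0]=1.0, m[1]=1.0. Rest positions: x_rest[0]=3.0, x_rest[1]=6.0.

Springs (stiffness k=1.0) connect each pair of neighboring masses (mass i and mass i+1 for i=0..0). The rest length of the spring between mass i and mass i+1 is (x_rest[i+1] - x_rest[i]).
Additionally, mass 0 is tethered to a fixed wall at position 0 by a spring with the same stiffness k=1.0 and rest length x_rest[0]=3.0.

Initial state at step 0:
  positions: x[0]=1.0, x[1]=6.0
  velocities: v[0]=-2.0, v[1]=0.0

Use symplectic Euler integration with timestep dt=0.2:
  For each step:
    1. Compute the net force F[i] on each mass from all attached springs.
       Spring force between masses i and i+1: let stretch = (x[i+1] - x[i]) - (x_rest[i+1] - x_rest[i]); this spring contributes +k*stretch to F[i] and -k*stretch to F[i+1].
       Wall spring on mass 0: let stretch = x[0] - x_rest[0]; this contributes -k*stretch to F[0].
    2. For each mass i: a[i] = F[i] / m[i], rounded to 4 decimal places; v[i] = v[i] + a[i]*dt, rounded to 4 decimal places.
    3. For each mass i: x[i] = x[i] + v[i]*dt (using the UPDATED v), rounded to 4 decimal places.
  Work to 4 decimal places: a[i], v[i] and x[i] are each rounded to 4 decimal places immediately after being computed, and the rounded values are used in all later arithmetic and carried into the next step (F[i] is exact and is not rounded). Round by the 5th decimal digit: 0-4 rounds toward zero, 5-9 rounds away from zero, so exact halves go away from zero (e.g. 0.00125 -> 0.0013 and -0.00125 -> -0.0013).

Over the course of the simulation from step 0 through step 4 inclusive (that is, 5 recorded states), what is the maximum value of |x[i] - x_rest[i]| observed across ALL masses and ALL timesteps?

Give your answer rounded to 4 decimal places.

Answer: 2.3040

Derivation:
Step 0: x=[1.0000 6.0000] v=[-2.0000 0.0000]
Step 1: x=[0.7600 5.9200] v=[-1.2000 -0.4000]
Step 2: x=[0.6960 5.7536] v=[-0.3200 -0.8320]
Step 3: x=[0.8065 5.5049] v=[0.5523 -1.2435]
Step 4: x=[1.0726 5.1883] v=[1.3307 -1.5832]
Max displacement = 2.3040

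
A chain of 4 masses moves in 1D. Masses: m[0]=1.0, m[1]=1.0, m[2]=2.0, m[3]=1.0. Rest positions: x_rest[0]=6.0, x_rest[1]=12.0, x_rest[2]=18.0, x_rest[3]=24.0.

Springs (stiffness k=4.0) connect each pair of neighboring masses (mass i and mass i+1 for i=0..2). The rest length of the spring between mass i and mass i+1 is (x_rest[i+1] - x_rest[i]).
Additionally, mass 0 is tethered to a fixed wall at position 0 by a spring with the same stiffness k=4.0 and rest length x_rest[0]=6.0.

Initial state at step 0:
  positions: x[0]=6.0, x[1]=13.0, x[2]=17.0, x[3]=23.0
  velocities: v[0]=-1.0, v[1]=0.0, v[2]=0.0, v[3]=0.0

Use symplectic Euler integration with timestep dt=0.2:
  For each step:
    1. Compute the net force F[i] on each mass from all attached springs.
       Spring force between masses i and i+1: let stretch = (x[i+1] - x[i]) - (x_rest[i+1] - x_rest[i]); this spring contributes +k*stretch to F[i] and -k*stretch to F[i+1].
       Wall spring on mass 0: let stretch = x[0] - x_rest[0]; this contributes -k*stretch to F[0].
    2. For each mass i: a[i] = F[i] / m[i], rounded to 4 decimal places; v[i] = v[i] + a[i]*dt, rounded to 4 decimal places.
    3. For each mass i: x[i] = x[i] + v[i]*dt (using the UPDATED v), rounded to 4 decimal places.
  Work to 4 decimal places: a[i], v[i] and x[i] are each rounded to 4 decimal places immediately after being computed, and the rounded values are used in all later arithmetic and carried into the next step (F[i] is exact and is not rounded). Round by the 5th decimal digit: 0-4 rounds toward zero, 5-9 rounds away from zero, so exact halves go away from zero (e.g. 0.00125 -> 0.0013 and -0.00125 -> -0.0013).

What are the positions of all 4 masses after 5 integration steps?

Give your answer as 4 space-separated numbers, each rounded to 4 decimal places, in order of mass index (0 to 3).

Answer: 5.4821 10.3813 17.8098 23.5504

Derivation:
Step 0: x=[6.0000 13.0000 17.0000 23.0000] v=[-1.0000 0.0000 0.0000 0.0000]
Step 1: x=[5.9600 12.5200 17.1600 23.0000] v=[-0.2000 -2.4000 0.8000 0.0000]
Step 2: x=[6.0160 11.7328 17.4160 23.0256] v=[0.2800 -3.9360 1.2800 0.1280]
Step 3: x=[6.0241 10.9402 17.6661 23.1137] v=[0.0406 -3.9629 1.2506 0.4403]
Step 4: x=[5.8549 10.4372 17.8140 23.2901] v=[-0.8458 -2.5151 0.7393 0.8822]
Step 5: x=[5.4821 10.3813 17.8098 23.5504] v=[-1.8639 -0.2795 -0.0210 1.3013]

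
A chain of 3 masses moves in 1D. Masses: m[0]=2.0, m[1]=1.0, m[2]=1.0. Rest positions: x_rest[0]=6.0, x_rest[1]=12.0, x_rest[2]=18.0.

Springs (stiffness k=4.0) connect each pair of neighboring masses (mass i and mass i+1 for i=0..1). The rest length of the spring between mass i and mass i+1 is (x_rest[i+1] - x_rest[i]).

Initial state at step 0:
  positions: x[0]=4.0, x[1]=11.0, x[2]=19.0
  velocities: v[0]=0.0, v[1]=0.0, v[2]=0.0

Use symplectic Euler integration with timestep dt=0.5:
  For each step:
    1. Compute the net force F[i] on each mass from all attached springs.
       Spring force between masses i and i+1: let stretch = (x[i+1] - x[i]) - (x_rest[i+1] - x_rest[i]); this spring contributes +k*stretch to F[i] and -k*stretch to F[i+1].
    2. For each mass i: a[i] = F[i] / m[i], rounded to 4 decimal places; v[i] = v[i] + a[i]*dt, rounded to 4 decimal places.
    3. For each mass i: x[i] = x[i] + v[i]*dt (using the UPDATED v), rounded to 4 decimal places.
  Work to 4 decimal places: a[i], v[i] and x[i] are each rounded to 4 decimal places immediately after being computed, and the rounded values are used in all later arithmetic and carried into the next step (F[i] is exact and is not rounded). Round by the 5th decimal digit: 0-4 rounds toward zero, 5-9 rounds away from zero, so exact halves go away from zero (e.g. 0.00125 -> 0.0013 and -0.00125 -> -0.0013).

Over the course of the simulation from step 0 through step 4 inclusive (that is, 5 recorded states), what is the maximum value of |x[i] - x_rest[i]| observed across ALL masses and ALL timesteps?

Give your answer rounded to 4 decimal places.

Answer: 2.7500

Derivation:
Step 0: x=[4.0000 11.0000 19.0000] v=[0.0000 0.0000 0.0000]
Step 1: x=[4.5000 12.0000 17.0000] v=[1.0000 2.0000 -4.0000]
Step 2: x=[5.7500 10.5000 16.0000] v=[2.5000 -3.0000 -2.0000]
Step 3: x=[6.3750 9.7500 15.5000] v=[1.2500 -1.5000 -1.0000]
Step 4: x=[5.6875 11.3750 15.2500] v=[-1.3750 3.2500 -0.5000]
Max displacement = 2.7500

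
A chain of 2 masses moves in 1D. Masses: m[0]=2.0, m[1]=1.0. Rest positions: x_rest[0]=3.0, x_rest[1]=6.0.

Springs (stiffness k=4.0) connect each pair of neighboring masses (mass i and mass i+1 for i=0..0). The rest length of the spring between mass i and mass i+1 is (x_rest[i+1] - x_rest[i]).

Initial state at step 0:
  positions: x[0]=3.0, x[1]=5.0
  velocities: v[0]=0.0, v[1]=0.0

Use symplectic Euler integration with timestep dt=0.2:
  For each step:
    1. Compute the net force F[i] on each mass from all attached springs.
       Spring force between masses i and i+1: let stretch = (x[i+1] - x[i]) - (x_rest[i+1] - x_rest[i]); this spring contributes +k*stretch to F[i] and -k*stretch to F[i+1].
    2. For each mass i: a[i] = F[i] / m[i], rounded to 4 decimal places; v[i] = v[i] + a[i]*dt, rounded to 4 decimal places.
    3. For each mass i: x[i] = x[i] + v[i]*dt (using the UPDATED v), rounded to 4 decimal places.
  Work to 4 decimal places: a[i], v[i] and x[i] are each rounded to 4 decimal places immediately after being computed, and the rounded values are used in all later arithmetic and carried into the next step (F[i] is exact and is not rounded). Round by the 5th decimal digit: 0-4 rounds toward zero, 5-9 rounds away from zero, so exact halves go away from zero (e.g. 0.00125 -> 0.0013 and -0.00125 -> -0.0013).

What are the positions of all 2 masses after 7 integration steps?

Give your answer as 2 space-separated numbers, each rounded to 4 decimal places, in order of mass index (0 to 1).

Answer: 2.3774 6.2455

Derivation:
Step 0: x=[3.0000 5.0000] v=[0.0000 0.0000]
Step 1: x=[2.9200 5.1600] v=[-0.4000 0.8000]
Step 2: x=[2.7792 5.4416] v=[-0.7040 1.4080]
Step 3: x=[2.6114 5.7772] v=[-0.8390 1.6781]
Step 4: x=[2.4569 6.0863] v=[-0.7727 1.5455]
Step 5: x=[2.3527 6.2947] v=[-0.5209 1.0420]
Step 6: x=[2.3239 6.3524] v=[-0.1441 0.2884]
Step 7: x=[2.3774 6.2455] v=[0.2673 -0.5344]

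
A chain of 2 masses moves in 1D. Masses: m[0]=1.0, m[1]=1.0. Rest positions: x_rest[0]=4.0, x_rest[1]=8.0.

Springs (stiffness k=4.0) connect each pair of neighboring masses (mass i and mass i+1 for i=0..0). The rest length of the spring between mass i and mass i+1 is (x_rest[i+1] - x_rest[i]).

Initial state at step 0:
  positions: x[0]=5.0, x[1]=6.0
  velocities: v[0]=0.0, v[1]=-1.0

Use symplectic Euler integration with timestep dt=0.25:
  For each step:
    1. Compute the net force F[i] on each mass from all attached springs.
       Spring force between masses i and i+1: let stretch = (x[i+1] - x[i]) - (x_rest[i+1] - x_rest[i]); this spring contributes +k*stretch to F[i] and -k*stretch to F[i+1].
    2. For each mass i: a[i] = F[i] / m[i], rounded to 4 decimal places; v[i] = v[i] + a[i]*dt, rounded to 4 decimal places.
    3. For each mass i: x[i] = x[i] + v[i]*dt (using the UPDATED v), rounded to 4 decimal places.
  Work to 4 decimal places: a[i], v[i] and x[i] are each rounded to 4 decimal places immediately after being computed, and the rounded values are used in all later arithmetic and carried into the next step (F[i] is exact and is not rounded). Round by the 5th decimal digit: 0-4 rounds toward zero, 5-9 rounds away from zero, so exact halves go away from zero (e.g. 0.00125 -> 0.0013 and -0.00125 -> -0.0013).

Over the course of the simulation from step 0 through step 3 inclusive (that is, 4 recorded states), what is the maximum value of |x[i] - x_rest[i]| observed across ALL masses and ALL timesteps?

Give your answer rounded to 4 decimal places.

Answer: 2.0312

Derivation:
Step 0: x=[5.0000 6.0000] v=[0.0000 -1.0000]
Step 1: x=[4.2500 6.5000] v=[-3.0000 2.0000]
Step 2: x=[3.0625 7.4375] v=[-4.7500 3.7500]
Step 3: x=[1.9688 8.2813] v=[-4.3750 3.3750]
Max displacement = 2.0312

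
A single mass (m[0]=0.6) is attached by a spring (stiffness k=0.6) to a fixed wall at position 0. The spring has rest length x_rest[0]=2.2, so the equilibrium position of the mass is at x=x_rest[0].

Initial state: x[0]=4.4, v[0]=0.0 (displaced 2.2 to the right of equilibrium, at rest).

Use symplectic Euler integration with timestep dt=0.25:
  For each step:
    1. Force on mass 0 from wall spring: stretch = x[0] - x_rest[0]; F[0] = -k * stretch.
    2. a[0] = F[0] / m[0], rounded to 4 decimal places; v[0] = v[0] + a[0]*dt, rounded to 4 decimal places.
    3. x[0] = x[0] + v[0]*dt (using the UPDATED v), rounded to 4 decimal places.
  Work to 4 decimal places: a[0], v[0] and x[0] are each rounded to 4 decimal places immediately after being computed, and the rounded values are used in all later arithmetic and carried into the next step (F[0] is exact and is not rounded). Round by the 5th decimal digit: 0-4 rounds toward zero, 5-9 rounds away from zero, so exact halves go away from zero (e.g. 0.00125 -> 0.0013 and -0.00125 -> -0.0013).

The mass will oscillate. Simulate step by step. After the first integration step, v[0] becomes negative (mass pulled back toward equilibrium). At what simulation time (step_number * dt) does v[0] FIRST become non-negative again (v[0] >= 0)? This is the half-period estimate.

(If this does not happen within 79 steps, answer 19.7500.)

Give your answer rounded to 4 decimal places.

Answer: 3.2500

Derivation:
Step 0: x=[4.4000] v=[0.0000]
Step 1: x=[4.2625] v=[-0.5500]
Step 2: x=[3.9961] v=[-1.0656]
Step 3: x=[3.6175] v=[-1.5146]
Step 4: x=[3.1503] v=[-1.8690]
Step 5: x=[2.6237] v=[-2.1066]
Step 6: x=[2.0706] v=[-2.2125]
Step 7: x=[1.5256] v=[-2.1802]
Step 8: x=[1.0227] v=[-2.0116]
Step 9: x=[0.5934] v=[-1.7173]
Step 10: x=[0.2645] v=[-1.3157]
Step 11: x=[0.0566] v=[-0.8318]
Step 12: x=[-0.0174] v=[-0.2960]
Step 13: x=[0.0472] v=[0.2584]
First v>=0 after going negative at step 13, time=3.2500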